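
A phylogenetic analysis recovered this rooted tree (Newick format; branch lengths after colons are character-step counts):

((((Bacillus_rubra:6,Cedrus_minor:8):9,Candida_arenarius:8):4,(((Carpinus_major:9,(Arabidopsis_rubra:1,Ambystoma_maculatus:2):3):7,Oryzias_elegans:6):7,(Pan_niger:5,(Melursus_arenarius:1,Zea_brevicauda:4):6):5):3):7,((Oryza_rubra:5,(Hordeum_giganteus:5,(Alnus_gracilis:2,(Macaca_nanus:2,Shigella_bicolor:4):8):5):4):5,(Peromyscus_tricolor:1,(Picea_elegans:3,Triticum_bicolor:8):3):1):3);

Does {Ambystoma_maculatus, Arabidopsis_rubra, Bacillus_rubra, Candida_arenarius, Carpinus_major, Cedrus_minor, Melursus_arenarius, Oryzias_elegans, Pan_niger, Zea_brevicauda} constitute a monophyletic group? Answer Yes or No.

The most recent common ancestor of these taxa subtends (((Bacillus_rubra,Cedrus_minor),Candida_arenarius),(((Carpinus_major,(Arabidopsis_rubra,Ambystoma_maculatus)),Oryzias_elegans),(Pan_niger,(Melursus_arenarius,Zea_brevicauda)))).
That clade has exactly 10 tips — every listed taxon and nothing else — so the group is monophyletic.

Yes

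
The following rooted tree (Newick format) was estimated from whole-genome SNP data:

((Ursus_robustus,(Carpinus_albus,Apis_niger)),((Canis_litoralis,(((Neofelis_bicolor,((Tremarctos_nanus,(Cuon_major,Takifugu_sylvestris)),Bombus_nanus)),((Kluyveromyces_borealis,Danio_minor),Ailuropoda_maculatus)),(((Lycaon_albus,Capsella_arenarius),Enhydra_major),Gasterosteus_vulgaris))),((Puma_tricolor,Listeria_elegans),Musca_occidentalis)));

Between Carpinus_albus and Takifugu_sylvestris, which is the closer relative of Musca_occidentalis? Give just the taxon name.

Takifugu_sylvestris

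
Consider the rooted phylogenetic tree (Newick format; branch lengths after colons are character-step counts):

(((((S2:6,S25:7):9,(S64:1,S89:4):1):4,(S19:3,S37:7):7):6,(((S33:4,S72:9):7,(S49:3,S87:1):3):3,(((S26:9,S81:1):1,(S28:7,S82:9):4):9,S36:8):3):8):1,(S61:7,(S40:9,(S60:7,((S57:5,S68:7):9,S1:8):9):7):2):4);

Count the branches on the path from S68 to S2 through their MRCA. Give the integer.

11

The MRCA of S68 and S2 is the root of the tree.
From S68 up to that node: 6 branches. From S2 up to the same node: 5 branches. Total: 6 + 5 = 11.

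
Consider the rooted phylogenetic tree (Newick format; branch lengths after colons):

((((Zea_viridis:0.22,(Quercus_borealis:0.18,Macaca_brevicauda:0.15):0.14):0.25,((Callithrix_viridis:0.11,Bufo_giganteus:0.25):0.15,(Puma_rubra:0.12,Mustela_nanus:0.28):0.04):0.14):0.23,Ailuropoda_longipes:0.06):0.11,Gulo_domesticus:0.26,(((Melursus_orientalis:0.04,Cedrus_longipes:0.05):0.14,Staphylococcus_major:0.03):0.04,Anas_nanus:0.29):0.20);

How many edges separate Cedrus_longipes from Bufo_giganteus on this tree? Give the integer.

9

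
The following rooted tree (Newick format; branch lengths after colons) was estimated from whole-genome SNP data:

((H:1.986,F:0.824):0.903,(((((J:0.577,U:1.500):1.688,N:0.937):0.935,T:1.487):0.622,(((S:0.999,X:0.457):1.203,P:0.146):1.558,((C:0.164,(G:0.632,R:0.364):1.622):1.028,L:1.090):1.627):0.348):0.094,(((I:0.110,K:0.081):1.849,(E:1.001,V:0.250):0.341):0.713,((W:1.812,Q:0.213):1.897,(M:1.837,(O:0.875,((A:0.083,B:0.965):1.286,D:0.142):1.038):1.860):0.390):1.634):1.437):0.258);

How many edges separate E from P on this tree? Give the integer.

The MRCA of E and P is the node subtending (((((J,U),N),T),(((S,X),P),((C,(G,R)),L))),(((I,K),(E,V)),((W,Q),(M,(O,((A,B),D)))))).
From E up to that node: 4 branches. From P up to the same node: 4 branches. Total: 4 + 4 = 8.

8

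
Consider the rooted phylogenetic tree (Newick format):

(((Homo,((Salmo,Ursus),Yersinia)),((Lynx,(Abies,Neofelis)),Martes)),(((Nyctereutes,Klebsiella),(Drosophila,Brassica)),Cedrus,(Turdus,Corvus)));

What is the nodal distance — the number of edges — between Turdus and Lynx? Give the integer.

The MRCA of Turdus and Lynx is the root of the tree.
From Turdus up to that node: 3 branches. From Lynx up to the same node: 4 branches. Total: 3 + 4 = 7.

7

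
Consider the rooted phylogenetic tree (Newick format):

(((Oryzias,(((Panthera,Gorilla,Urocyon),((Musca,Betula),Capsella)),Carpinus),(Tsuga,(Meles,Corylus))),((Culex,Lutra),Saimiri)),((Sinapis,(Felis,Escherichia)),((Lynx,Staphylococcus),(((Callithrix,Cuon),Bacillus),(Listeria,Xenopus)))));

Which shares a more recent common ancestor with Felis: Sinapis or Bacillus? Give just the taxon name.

The MRCA of Felis and Sinapis subtends (Sinapis,(Felis,Escherichia)) (3 taxa).
The MRCA of Felis and Bacillus subtends ((Sinapis,(Felis,Escherichia)),((Lynx,Staphylococcus),(((Callithrix,Cuon),Bacillus),(Listeria,Xenopus)))) (10 taxa).
The first is nested inside the second, so Felis shares a more recent common ancestor with Sinapis.

Sinapis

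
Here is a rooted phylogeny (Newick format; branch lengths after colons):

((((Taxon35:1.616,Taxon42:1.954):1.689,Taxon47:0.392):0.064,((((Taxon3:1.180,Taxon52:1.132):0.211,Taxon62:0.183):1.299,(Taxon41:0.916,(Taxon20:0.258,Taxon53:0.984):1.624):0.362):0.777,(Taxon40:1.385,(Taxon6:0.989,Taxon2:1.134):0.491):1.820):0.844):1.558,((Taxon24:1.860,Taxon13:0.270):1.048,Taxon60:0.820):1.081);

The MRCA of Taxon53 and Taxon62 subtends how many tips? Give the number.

6

The MRCA of Taxon53 and Taxon62 is the node subtending (((Taxon3,Taxon52),Taxon62),(Taxon41,(Taxon20,Taxon53))).
That clade contains 6 terminal taxa: Taxon20, Taxon3, Taxon41, Taxon52, Taxon53, Taxon62.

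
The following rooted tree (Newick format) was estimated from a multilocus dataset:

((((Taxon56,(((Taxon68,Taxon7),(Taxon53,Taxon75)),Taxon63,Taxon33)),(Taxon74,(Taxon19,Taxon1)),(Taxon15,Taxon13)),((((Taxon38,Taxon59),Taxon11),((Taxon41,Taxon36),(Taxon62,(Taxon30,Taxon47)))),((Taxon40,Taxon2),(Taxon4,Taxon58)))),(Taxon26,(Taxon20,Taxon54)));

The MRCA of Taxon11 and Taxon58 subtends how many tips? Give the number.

12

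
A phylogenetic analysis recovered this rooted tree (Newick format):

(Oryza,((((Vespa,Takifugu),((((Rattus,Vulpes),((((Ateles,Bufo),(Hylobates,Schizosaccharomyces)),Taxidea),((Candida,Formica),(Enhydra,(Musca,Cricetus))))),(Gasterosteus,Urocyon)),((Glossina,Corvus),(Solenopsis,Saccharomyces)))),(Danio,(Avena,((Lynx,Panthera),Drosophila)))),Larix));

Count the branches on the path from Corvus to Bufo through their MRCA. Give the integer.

The MRCA of Corvus and Bufo is the node subtending ((((Rattus,Vulpes),((((Ateles,Bufo),(Hylobates,Schizosaccharomyces)),Taxidea),((Candida,Formica),(Enhydra,(Musca,Cricetus))))),(Gasterosteus,Urocyon)),((Glossina,Corvus),(Solenopsis,Saccharomyces))).
From Corvus up to that node: 3 branches. From Bufo up to the same node: 7 branches. Total: 3 + 7 = 10.

10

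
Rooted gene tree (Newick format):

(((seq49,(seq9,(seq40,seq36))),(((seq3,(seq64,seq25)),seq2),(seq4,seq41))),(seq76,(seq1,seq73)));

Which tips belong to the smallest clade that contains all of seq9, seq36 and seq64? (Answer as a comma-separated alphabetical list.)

Tracing seq9: it sits inside (seq9,(seq40,seq36)).
Tracing seq36: it sits inside (seq40,seq36).
Tracing seq64: it sits inside (seq64,seq25).
The smallest clade enclosing all 3 is ((seq49,(seq9,(seq40,seq36))),(((seq3,(seq64,seq25)),seq2),(seq4,seq41))); the answer is its 10 terminal taxa in alphabetical order.

seq2, seq25, seq3, seq36, seq4, seq40, seq41, seq49, seq64, seq9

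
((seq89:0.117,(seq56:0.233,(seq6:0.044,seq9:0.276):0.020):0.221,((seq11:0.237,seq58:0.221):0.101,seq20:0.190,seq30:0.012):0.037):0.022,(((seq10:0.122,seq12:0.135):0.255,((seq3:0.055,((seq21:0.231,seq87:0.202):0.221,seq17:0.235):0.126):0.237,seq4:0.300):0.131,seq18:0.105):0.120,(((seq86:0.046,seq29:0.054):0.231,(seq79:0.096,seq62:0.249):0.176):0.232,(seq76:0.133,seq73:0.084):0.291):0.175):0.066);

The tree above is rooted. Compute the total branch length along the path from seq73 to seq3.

1.093

The path runs seq73 → … → MRCA → … → seq3; the MRCA is the node subtending (((seq10,seq12),((seq3,((seq21,seq87),seq17)),seq4),seq18),(((seq86,seq29),(seq79,seq62)),(seq76,seq73))).
Branch lengths along that path: 0.084 + 0.291 + 0.175 + 0.120 + 0.131 + 0.237 + 0.055 = 1.093.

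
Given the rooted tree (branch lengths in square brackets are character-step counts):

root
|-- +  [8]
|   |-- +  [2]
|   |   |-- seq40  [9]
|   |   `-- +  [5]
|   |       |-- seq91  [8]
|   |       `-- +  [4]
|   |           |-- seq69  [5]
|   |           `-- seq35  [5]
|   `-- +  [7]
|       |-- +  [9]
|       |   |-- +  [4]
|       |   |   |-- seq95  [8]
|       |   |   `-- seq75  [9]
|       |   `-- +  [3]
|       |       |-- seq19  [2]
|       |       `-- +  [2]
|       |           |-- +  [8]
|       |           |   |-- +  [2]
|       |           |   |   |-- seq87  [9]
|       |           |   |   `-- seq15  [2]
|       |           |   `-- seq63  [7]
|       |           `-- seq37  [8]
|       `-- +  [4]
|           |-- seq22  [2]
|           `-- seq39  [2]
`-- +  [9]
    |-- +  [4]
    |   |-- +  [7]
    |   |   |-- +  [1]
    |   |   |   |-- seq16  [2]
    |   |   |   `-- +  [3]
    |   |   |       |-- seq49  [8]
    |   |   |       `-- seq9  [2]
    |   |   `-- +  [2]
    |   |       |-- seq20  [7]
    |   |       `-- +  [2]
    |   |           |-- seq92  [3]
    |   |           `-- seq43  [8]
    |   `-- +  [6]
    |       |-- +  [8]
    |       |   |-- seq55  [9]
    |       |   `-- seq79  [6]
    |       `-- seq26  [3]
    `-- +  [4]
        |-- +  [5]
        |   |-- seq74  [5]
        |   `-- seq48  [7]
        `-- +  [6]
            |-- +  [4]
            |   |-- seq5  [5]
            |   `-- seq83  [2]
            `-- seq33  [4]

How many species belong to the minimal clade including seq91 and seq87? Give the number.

The MRCA of seq91 and seq87 is the node subtending ((seq40,(seq91,(seq69,seq35))),(((seq95,seq75),(seq19,(((seq87,seq15),seq63),seq37))),(seq22,seq39))).
That clade contains 13 terminal taxa: seq15, seq19, seq22, seq35, seq37, seq39, seq40, seq63, seq69, seq75, seq87, seq91, seq95.

13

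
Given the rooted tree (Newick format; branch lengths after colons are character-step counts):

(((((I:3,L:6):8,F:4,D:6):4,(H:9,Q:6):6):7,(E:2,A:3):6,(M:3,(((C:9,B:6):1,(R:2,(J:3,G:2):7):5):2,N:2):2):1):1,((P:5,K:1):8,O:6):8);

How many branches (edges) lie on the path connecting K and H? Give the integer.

7

The MRCA of K and H is the root of the tree.
From K up to that node: 3 branches. From H up to the same node: 4 branches. Total: 3 + 4 = 7.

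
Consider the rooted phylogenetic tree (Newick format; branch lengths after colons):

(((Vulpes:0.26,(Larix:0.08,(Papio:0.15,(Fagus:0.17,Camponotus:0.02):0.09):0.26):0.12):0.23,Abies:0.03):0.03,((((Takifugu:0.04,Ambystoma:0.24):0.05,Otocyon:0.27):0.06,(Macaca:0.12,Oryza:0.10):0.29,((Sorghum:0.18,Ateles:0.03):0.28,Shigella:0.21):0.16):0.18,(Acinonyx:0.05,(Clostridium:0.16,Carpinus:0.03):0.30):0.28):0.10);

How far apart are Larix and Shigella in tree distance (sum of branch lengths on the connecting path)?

1.11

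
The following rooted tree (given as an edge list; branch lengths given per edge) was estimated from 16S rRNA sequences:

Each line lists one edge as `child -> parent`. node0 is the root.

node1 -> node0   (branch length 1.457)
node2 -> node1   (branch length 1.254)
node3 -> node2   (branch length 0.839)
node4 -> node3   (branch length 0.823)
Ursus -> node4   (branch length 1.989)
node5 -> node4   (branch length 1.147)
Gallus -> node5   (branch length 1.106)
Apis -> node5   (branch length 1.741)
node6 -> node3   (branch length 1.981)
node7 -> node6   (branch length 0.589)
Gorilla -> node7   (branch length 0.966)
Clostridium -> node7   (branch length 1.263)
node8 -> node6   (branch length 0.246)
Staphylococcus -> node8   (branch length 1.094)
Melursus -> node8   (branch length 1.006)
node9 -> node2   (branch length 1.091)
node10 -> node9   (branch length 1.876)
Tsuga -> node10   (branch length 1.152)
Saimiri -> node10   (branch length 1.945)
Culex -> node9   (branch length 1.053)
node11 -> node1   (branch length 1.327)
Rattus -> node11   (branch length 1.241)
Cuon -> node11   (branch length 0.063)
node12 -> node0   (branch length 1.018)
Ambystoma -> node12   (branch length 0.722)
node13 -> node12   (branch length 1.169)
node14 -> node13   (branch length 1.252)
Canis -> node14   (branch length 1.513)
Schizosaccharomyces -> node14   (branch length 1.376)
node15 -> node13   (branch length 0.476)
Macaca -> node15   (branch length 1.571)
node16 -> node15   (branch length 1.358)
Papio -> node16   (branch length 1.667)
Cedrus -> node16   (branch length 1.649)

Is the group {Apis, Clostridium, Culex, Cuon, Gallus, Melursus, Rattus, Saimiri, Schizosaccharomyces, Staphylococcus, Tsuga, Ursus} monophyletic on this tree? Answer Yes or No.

The MRCA of the listed taxa is the root, so the smallest clade containing them is the whole tree.
That clade also contains Ambystoma, Canis, Cedrus, Gorilla, Macaca, Papio, which are not in the proposed group, so the group is not monophyletic.

No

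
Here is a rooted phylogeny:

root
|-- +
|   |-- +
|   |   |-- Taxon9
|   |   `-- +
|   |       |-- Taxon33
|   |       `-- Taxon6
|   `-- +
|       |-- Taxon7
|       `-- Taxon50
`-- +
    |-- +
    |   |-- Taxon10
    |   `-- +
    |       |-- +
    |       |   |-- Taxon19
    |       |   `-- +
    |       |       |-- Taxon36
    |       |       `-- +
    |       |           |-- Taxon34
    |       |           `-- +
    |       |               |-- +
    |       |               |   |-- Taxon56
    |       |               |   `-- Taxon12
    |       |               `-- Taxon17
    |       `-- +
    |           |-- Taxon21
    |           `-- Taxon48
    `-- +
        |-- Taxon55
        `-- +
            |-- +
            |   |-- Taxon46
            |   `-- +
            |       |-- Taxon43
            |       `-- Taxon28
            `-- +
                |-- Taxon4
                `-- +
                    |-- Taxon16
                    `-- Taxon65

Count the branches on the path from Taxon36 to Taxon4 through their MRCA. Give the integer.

9

The MRCA of Taxon36 and Taxon4 is the node subtending ((Taxon10,((Taxon19,(Taxon36,(Taxon34,((Taxon56,Taxon12),Taxon17)))),(Taxon21,Taxon48))),(Taxon55,((Taxon46,(Taxon43,Taxon28)),(Taxon4,(Taxon16,Taxon65))))).
From Taxon36 up to that node: 5 branches. From Taxon4 up to the same node: 4 branches. Total: 5 + 4 = 9.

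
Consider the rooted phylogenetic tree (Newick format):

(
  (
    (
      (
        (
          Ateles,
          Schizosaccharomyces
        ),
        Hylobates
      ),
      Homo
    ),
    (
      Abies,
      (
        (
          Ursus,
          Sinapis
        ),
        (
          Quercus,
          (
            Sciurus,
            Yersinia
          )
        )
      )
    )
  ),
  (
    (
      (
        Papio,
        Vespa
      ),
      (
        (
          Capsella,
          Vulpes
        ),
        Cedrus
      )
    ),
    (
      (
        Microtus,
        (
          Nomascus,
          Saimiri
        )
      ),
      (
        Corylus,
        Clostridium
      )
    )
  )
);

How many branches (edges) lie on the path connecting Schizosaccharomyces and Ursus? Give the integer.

The MRCA of Schizosaccharomyces and Ursus is the node subtending ((((Ateles,Schizosaccharomyces),Hylobates),Homo),(Abies,((Ursus,Sinapis),(Quercus,(Sciurus,Yersinia))))).
From Schizosaccharomyces up to that node: 4 branches. From Ursus up to the same node: 4 branches. Total: 4 + 4 = 8.

8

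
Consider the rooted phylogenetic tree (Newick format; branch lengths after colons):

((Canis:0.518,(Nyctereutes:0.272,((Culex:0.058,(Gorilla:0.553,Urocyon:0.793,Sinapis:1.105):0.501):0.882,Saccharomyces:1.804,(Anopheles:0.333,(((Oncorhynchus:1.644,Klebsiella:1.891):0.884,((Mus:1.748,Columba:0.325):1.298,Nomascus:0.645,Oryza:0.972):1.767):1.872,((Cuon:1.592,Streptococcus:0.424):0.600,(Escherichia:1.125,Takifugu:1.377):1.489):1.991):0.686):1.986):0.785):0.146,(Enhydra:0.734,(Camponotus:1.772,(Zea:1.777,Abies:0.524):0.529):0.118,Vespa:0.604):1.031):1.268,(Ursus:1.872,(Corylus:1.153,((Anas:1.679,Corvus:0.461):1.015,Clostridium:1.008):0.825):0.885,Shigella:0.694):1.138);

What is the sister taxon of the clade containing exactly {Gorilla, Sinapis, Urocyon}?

The clade containing exactly {Gorilla, Sinapis, Urocyon} attaches to the tree at the node subtending (Culex,(Gorilla,Urocyon,Sinapis)).
The other lineage descending from that same node — the sister group — is the single tip Culex.

Culex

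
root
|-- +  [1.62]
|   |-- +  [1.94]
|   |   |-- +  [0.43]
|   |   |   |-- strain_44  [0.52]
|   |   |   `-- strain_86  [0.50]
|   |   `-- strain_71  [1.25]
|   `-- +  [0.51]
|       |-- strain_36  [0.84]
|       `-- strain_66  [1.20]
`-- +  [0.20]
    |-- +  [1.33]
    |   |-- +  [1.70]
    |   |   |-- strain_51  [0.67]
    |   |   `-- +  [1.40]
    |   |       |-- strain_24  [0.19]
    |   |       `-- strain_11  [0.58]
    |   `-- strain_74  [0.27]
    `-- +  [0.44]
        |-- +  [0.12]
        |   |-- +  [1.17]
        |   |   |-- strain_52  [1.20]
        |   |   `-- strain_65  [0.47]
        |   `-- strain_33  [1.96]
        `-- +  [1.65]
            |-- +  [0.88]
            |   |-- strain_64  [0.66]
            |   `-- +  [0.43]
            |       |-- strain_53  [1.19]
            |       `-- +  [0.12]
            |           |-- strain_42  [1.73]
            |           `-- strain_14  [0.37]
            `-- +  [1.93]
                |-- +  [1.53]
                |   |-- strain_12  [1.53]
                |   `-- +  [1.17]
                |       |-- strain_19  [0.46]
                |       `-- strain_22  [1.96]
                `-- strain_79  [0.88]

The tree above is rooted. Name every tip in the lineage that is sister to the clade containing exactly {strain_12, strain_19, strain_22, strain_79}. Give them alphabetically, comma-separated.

strain_14, strain_42, strain_53, strain_64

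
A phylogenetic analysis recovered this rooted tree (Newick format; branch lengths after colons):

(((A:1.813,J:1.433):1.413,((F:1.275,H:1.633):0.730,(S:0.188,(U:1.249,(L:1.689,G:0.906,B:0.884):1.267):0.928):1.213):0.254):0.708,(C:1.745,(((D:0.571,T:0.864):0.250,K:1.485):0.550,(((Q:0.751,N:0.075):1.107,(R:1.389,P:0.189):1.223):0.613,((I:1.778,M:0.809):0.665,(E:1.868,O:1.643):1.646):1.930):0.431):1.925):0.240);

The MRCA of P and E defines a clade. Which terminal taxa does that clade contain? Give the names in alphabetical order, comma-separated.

E, I, M, N, O, P, Q, R

Tracing P: it sits inside (R,P).
Tracing E: it sits inside (E,O).
The smallest clade enclosing both is (((Q,N),(R,P)),((I,M),(E,O))); the answer is its 8 terminal taxa in alphabetical order.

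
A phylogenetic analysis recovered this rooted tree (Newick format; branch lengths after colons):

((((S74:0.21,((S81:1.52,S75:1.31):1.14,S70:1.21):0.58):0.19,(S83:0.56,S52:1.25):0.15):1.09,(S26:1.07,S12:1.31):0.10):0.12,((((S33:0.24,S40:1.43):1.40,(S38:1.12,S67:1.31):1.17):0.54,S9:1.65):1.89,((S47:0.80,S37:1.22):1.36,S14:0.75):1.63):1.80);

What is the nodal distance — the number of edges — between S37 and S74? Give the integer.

8

The MRCA of S37 and S74 is the root of the tree.
From S37 up to that node: 4 branches. From S74 up to the same node: 4 branches. Total: 4 + 4 = 8.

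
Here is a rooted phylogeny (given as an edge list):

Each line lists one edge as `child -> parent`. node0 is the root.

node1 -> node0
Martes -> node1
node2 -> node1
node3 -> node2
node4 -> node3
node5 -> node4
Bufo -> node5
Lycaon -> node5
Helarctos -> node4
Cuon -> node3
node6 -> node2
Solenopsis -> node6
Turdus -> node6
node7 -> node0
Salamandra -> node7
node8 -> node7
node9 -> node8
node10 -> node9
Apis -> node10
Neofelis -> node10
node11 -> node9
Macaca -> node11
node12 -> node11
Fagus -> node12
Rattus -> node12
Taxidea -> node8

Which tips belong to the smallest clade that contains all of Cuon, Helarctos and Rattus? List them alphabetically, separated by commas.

Apis, Bufo, Cuon, Fagus, Helarctos, Lycaon, Macaca, Martes, Neofelis, Rattus, Salamandra, Solenopsis, Taxidea, Turdus

Tracing Cuon: it sits inside (((Bufo,Lycaon),Helarctos),Cuon).
Tracing Helarctos: it sits inside ((Bufo,Lycaon),Helarctos).
Tracing Rattus: it sits inside (Fagus,Rattus).
The smallest clade enclosing all 3 is the whole tree (their MRCA is the root), so the answer is all 14 tips in alphabetical order.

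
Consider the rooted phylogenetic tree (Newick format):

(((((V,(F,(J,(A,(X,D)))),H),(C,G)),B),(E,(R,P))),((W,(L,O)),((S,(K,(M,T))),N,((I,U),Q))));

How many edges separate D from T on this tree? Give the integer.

15

The MRCA of D and T is the root of the tree.
From D up to that node: 9 branches. From T up to the same node: 6 branches. Total: 9 + 6 = 15.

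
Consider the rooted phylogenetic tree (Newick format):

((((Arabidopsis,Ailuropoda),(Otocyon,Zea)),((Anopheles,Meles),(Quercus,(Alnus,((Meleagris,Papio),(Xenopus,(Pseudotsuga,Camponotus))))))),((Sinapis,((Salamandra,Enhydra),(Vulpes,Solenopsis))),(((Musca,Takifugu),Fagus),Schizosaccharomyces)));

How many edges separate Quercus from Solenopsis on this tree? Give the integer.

9

The MRCA of Quercus and Solenopsis is the root of the tree.
From Quercus up to that node: 4 branches. From Solenopsis up to the same node: 5 branches. Total: 4 + 5 = 9.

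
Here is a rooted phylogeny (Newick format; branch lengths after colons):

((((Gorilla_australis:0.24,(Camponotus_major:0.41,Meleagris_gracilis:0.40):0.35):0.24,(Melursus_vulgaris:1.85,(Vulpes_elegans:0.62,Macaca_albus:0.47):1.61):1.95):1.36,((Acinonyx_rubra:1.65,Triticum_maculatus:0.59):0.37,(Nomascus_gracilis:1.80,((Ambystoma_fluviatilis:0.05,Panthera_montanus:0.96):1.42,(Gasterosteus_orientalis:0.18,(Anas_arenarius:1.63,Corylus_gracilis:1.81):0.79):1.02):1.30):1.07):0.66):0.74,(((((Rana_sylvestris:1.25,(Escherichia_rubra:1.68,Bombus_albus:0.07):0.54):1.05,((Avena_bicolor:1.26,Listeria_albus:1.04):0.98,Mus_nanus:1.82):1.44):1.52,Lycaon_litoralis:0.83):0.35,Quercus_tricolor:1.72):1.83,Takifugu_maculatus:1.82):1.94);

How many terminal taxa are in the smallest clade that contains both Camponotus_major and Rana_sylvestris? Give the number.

The MRCA of Camponotus_major and Rana_sylvestris is the root, so the clade is the entire tree.
That clade contains 23 terminal taxa: Acinonyx_rubra, Ambystoma_fluviatilis, Anas_arenarius, Avena_bicolor, Bombus_albus, Camponotus_major, Corylus_gracilis, Escherichia_rubra, Gasterosteus_orientalis, Gorilla_australis, Listeria_albus, Lycaon_litoralis, Macaca_albus, Meleagris_gracilis, Melursus_vulgaris, Mus_nanus, Nomascus_gracilis, Panthera_montanus, Quercus_tricolor, Rana_sylvestris, Takifugu_maculatus, Triticum_maculatus, Vulpes_elegans.

23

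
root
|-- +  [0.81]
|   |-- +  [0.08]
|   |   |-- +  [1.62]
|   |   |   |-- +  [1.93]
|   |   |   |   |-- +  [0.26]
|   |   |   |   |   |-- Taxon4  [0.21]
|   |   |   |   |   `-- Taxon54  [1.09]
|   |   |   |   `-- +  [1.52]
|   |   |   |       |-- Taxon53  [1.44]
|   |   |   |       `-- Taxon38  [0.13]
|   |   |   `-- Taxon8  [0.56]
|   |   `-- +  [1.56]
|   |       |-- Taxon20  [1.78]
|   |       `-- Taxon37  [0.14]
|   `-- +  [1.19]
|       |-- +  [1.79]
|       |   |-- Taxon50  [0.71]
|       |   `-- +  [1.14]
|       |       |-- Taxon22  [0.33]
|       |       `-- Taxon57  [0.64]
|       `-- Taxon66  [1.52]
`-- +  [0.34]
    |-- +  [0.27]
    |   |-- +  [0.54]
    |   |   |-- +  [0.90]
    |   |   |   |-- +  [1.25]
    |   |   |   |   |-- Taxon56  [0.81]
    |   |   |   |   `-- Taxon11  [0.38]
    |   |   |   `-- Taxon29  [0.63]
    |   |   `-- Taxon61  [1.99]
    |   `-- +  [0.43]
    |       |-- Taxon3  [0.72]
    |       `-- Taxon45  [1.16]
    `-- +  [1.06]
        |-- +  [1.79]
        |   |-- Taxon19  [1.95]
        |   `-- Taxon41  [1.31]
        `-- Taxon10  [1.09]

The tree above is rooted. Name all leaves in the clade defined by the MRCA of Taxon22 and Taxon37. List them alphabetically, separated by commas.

Tracing Taxon22: it sits inside (Taxon22,Taxon57).
Tracing Taxon37: it sits inside (Taxon20,Taxon37).
The smallest clade enclosing both is (((((Taxon4,Taxon54),(Taxon53,Taxon38)),Taxon8),(Taxon20,Taxon37)),((Taxon50,(Taxon22,Taxon57)),Taxon66)); the answer is its 11 terminal taxa in alphabetical order.

Taxon20, Taxon22, Taxon37, Taxon38, Taxon4, Taxon50, Taxon53, Taxon54, Taxon57, Taxon66, Taxon8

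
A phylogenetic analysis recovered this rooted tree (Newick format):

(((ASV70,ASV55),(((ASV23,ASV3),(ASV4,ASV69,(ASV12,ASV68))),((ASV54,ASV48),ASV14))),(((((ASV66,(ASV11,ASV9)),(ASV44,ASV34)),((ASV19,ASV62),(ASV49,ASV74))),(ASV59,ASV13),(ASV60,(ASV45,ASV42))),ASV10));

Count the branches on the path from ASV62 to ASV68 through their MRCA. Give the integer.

12

The MRCA of ASV62 and ASV68 is the root of the tree.
From ASV62 up to that node: 6 branches. From ASV68 up to the same node: 6 branches. Total: 6 + 6 = 12.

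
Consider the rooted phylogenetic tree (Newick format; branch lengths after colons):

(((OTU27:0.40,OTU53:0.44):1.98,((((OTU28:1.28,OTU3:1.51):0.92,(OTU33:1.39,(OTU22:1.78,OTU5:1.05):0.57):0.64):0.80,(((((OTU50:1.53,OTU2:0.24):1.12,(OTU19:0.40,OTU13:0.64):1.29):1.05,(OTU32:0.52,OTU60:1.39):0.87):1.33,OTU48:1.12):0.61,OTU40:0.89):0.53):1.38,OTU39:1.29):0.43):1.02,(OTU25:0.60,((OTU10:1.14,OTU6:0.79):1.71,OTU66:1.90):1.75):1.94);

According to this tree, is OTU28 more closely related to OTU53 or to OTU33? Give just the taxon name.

OTU33

The MRCA of OTU28 and OTU33 subtends ((OTU28,OTU3),(OTU33,(OTU22,OTU5))) (5 taxa).
The MRCA of OTU28 and OTU53 subtends ((OTU27,OTU53),((((OTU28,OTU3),(OTU33,(OTU22,OTU5))),(((((OTU50,OTU2),(OTU19,OTU13)),(OTU32,OTU60)),OTU48),OTU40)),OTU39)) (16 taxa).
The first is nested inside the second, so OTU28 shares a more recent common ancestor with OTU33.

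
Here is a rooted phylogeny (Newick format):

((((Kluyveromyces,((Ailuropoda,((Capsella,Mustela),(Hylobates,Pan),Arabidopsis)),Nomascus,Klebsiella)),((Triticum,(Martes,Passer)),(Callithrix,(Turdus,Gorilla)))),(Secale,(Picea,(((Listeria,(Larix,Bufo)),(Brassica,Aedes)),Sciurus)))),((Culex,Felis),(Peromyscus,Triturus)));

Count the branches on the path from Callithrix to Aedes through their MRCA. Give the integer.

10

The MRCA of Callithrix and Aedes is the node subtending (((Kluyveromyces,((Ailuropoda,((Capsella,Mustela),(Hylobates,Pan),Arabidopsis)),Nomascus,Klebsiella)),((Triticum,(Martes,Passer)),(Callithrix,(Turdus,Gorilla)))),(Secale,(Picea,(((Listeria,(Larix,Bufo)),(Brassica,Aedes)),Sciurus)))).
From Callithrix up to that node: 4 branches. From Aedes up to the same node: 6 branches. Total: 4 + 6 = 10.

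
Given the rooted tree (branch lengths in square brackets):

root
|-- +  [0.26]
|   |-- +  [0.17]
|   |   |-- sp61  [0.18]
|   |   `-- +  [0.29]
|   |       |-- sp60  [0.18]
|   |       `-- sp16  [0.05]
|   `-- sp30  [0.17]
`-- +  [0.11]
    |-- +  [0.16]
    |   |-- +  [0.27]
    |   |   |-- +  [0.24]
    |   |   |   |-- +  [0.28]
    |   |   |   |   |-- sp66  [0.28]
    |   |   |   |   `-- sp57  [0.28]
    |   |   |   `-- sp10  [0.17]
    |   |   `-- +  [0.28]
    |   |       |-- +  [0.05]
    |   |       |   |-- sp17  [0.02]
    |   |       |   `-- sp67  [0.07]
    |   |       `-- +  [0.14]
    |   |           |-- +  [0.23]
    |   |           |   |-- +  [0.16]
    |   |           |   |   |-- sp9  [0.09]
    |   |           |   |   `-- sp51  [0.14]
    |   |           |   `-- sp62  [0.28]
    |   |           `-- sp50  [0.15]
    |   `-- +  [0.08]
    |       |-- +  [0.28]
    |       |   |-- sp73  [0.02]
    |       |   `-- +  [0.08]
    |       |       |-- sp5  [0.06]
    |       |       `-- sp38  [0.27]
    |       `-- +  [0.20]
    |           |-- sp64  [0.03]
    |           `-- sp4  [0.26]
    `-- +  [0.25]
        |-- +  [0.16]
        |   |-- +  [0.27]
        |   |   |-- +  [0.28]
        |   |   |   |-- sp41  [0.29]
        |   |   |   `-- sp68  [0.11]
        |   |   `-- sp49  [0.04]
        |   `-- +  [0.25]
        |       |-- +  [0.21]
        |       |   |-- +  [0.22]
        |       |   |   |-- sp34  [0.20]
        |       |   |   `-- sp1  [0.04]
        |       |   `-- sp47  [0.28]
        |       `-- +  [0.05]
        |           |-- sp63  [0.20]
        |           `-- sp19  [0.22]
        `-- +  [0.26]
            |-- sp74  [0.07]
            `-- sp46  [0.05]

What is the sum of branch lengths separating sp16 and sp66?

The path runs sp16 → … → MRCA → … → sp66; the MRCA is the root of the tree.
Branch lengths along that path: 0.05 + 0.29 + 0.17 + 0.26 + 0.11 + 0.16 + 0.27 + 0.24 + 0.28 + 0.28 = 2.11.

2.11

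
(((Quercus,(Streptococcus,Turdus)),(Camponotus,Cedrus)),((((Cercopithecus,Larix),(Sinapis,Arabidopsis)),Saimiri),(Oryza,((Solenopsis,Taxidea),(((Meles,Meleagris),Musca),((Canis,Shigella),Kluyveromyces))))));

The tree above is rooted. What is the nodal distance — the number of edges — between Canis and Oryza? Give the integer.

6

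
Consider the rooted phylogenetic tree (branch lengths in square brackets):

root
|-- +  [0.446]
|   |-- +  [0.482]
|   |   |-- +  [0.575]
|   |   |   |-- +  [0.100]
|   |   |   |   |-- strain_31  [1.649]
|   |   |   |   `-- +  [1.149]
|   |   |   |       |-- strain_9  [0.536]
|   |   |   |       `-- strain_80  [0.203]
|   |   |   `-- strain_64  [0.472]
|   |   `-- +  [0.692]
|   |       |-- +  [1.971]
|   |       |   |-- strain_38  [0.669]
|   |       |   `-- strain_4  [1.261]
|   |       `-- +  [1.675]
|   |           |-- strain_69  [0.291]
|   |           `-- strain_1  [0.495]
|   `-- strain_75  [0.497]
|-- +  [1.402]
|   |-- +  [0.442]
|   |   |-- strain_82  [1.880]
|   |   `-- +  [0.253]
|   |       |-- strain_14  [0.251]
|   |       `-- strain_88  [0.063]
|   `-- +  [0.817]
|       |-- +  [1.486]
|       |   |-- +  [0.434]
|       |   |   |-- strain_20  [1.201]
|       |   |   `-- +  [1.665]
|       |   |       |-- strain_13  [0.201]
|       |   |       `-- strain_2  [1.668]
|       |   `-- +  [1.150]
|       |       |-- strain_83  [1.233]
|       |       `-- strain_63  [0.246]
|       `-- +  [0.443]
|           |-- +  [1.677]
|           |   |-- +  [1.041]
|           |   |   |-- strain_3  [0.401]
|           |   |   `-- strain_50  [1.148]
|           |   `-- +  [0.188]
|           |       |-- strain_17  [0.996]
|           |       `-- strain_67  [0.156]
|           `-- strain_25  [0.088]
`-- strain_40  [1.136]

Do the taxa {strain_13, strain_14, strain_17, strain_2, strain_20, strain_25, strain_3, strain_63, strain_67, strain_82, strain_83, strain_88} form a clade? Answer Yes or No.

The MRCA of the listed taxa subtends ((strain_82,(strain_14,strain_88)),(((strain_20,(strain_13,strain_2)),(strain_83,strain_63)),(((strain_3,strain_50),(strain_17,strain_67)),strain_25))).
That clade also contains strain_50, which is not in the proposed group, so the group is not monophyletic.

No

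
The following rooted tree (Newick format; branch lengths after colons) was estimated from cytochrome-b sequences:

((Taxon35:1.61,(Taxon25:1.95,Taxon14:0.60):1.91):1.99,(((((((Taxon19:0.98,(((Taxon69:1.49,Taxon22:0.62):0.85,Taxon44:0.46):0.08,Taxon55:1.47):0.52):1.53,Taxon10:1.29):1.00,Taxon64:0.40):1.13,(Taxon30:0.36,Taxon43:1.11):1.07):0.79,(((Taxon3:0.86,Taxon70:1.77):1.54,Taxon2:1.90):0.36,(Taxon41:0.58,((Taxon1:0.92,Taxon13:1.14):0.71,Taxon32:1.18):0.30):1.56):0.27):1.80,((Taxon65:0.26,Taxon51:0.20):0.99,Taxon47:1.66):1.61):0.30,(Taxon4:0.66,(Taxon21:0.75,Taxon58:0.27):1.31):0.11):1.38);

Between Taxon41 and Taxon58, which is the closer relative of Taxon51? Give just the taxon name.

Taxon41

The MRCA of Taxon51 and Taxon41 subtends ((((((Taxon19,(((Taxon69,Taxon22),Taxon44),Taxon55)),Taxon10),Taxon64),(Taxon30,Taxon43)),(((Taxon3,Taxon70),Taxon2),(Taxon41,((Taxon1,Taxon13),Taxon32)))),((Taxon65,Taxon51),Taxon47)) (19 taxa).
The MRCA of Taxon51 and Taxon58 subtends (((((((Taxon19,(((Taxon69,Taxon22),Taxon44),Taxon55)),Taxon10),Taxon64),(Taxon30,Taxon43)),(((Taxon3,Taxon70),Taxon2),(Taxon41,((Taxon1,Taxon13),Taxon32)))),((Taxon65,Taxon51),Taxon47)),(Taxon4,(Taxon21,Taxon58))) (22 taxa).
The first is nested inside the second, so Taxon51 shares a more recent common ancestor with Taxon41.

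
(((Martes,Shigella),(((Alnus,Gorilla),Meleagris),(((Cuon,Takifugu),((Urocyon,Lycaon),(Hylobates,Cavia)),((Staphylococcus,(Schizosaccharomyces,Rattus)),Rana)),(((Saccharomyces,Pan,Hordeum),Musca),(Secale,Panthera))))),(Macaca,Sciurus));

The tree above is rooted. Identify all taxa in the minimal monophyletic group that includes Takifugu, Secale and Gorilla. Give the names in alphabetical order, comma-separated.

Alnus, Cavia, Cuon, Gorilla, Hordeum, Hylobates, Lycaon, Meleagris, Musca, Pan, Panthera, Rana, Rattus, Saccharomyces, Schizosaccharomyces, Secale, Staphylococcus, Takifugu, Urocyon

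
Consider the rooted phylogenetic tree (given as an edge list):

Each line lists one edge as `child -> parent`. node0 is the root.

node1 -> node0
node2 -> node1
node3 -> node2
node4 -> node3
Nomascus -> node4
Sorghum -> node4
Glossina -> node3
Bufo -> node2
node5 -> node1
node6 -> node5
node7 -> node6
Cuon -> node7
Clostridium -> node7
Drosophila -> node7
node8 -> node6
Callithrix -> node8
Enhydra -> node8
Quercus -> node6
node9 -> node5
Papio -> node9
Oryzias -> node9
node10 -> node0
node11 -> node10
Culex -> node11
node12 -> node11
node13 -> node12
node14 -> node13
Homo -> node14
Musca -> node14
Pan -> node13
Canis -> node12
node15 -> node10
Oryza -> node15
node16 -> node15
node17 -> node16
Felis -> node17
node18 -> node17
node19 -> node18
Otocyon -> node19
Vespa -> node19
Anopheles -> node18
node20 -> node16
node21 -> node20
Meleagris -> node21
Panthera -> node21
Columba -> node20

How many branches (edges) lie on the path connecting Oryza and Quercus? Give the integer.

The MRCA of Oryza and Quercus is the root of the tree.
From Oryza up to that node: 3 branches. From Quercus up to the same node: 4 branches. Total: 3 + 4 = 7.

7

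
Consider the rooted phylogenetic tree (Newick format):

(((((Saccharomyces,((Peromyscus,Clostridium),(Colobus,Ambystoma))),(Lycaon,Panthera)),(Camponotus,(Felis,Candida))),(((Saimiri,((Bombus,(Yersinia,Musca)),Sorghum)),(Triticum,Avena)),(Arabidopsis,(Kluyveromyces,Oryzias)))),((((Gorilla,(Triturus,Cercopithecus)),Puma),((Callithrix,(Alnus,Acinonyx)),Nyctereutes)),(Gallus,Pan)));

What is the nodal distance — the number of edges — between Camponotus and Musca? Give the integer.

The MRCA of Camponotus and Musca is the node subtending ((((Saccharomyces,((Peromyscus,Clostridium),(Colobus,Ambystoma))),(Lycaon,Panthera)),(Camponotus,(Felis,Candida))),(((Saimiri,((Bombus,(Yersinia,Musca)),Sorghum)),(Triticum,Avena)),(Arabidopsis,(Kluyveromyces,Oryzias)))).
From Camponotus up to that node: 3 branches. From Musca up to the same node: 7 branches. Total: 3 + 7 = 10.

10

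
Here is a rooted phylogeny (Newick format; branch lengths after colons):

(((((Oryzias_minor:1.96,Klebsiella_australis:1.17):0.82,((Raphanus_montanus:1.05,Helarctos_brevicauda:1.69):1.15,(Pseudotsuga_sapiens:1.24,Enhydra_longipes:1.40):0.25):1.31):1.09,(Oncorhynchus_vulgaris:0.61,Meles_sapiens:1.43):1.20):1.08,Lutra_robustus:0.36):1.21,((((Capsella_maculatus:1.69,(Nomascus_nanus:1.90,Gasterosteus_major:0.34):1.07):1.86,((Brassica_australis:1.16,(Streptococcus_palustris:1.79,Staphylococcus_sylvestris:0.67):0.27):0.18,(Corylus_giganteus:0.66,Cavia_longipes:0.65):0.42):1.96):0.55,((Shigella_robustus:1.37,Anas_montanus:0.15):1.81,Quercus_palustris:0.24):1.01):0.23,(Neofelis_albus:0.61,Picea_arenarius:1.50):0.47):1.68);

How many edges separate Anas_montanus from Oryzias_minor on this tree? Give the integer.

10

The MRCA of Anas_montanus and Oryzias_minor is the root of the tree.
From Anas_montanus up to that node: 5 branches. From Oryzias_minor up to the same node: 5 branches. Total: 5 + 5 = 10.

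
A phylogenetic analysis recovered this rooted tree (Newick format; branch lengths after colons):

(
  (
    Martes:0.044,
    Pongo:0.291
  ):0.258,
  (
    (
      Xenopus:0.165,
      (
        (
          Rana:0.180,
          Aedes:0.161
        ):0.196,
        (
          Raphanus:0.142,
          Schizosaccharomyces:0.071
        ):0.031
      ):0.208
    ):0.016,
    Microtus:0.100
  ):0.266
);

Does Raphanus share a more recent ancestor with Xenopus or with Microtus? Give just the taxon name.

The MRCA of Raphanus and Xenopus subtends (Xenopus,((Rana,Aedes),(Raphanus,Schizosaccharomyces))) (5 taxa).
The MRCA of Raphanus and Microtus subtends ((Xenopus,((Rana,Aedes),(Raphanus,Schizosaccharomyces))),Microtus) (6 taxa).
The first is nested inside the second, so Raphanus shares a more recent common ancestor with Xenopus.

Xenopus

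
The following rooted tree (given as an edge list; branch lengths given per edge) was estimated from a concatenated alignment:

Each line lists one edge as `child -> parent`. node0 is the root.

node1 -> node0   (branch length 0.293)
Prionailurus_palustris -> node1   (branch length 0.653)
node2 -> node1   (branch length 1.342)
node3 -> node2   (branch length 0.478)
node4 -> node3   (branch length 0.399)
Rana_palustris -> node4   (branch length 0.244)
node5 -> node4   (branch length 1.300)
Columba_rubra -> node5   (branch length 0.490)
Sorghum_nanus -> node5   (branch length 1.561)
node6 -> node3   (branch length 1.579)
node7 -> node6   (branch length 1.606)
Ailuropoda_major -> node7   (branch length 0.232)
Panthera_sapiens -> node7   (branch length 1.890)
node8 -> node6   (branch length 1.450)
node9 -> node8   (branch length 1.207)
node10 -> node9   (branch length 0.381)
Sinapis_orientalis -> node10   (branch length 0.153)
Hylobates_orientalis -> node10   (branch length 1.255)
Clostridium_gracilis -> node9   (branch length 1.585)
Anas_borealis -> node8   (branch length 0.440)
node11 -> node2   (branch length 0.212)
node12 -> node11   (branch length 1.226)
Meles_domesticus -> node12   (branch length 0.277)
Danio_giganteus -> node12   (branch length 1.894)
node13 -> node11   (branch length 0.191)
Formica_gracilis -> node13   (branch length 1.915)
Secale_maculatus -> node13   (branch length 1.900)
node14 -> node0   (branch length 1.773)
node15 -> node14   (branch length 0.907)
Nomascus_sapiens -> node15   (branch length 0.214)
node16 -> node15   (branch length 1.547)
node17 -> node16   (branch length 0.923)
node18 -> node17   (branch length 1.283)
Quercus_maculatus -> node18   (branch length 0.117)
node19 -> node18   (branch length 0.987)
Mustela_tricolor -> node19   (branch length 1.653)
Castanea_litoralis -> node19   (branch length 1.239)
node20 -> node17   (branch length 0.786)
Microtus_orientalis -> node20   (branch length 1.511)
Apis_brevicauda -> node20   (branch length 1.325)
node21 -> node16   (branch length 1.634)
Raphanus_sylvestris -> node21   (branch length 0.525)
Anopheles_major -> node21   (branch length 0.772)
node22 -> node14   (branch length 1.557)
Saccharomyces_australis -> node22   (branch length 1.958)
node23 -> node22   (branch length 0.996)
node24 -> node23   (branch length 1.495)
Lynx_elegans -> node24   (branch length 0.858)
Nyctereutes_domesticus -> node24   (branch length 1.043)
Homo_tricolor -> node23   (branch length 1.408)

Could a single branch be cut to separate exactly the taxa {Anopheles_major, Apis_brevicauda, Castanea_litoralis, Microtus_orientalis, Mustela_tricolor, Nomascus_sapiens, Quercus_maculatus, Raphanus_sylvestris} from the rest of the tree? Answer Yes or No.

Yes

The most recent common ancestor of these taxa subtends (Nomascus_sapiens,(((Quercus_maculatus,(Mustela_tricolor,Castanea_litoralis)),(Microtus_orientalis,Apis_brevicauda)),(Raphanus_sylvestris,Anopheles_major))).
That clade has exactly 8 tips — every listed taxon and nothing else — so the group is monophyletic.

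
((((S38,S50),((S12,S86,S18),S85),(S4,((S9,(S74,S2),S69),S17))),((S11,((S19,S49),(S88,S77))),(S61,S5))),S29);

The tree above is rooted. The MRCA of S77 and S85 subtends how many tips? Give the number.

The MRCA of S77 and S85 is the node subtending (((S38,S50),((S12,S86,S18),S85),(S4,((S9,(S74,S2),S69),S17))),((S11,((S19,S49),(S88,S77))),(S61,S5))).
That clade contains 19 terminal taxa: S11, S12, S17, S18, S19, S2, S38, S4, S49, S5, S50, S61, S69, S74, S77, S85, S86, S88, S9.

19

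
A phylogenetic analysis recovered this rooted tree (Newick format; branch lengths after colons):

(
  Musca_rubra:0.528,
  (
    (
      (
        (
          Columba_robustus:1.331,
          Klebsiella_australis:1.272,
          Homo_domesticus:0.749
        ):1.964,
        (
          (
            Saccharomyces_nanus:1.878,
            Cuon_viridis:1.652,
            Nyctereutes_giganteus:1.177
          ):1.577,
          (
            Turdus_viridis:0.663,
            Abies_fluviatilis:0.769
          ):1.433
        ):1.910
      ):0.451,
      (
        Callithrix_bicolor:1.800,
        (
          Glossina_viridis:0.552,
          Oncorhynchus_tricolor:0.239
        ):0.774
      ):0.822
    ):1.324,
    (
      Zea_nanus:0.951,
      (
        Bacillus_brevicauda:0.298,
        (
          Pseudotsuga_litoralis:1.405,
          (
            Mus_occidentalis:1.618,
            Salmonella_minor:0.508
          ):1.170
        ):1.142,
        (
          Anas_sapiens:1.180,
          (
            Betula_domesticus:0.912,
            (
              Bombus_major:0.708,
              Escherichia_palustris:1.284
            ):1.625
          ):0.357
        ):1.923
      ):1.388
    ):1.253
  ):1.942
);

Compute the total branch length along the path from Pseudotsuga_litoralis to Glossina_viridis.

8.660

The path runs Pseudotsuga_litoralis → … → MRCA → … → Glossina_viridis; the MRCA is the node subtending ((((Columba_robustus,Klebsiella_australis,Homo_domesticus),((Saccharomyces_nanus,Cuon_viridis,Nyctereutes_giganteus),(Turdus_viridis,Abies_fluviatilis))),(Callithrix_bicolor,(Glossina_viridis,Oncorhynchus_tricolor))),(Zea_nanus,(Bacillus_brevicauda,(Pseudotsuga_litoralis,(Mus_occidentalis,Salmonella_minor)),(Anas_sapiens,(Betula_domesticus,(Bombus_major,Escherichia_palustris)))))).
Branch lengths along that path: 1.405 + 1.142 + 1.388 + 1.253 + 1.324 + 0.822 + 0.774 + 0.552 = 8.660.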